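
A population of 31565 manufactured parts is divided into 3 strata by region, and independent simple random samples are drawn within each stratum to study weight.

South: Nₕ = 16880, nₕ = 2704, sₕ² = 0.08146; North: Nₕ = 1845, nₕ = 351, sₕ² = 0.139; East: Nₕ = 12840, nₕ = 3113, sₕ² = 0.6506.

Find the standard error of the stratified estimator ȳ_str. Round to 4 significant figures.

Var(ȳ_str) = Σₕ Wₕ²(1 − fₕ)sₕ²/nₕ with Wₕ = Nₕ/N, N = 31565.
South: Wₕ = 0.53476952; term = 0.53476952²·(1 − 0.16018957)·0.08146/2704 = 7.2352289 × 10^-6.
North: Wₕ = 0.05845082; term = 0.05845082²·(1 − 0.19024390)·0.139/351 = 1.0955774 × 10^-6.
East: Wₕ = 0.40677966; term = 0.40677966²·(1 − 0.24244548)·0.6506/3113 = 2.6197949 × 10^-5.
Sum = 3.4528755 × 10^-5.
SE = √(3.4528755 × 10^-5) = 0.005876.

0.005876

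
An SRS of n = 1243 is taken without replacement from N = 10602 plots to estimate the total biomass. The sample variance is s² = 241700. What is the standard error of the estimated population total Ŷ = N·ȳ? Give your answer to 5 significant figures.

138900

Var(Ŷ) = N²·Var(ȳ) = N²·(1 − n/N)·s²/n.
f = 1243/10602 = 0.11724203; Var(ȳ) = 0.88275797·241700/1243 = 171.65133.
Var(Ŷ) = 10602² · 171.65133 = 1.9294022 × 10^10.
SE(Ŷ) = √(1.9294022 × 10^10) = 138900.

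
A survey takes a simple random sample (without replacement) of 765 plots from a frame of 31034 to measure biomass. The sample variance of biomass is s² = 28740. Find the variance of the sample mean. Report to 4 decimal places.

36.6425

Under SRS without replacement, Var(ȳ) = (1 − f)·s²/n with f = n/N = 765/31034 = 0.02465038.
Var(ȳ) = (1 − 0.02465038)·28740/765 = 0.97534962·37.568627 = 36.642546.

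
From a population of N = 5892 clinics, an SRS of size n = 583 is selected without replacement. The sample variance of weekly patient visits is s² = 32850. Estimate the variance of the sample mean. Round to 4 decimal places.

50.7711

Under SRS without replacement, Var(ȳ) = (1 − f)·s²/n with f = n/N = 583/5892 = 0.09894773.
Var(ȳ) = (1 − 0.09894773)·32850/583 = 0.90105227·56.346484 = 50.771127.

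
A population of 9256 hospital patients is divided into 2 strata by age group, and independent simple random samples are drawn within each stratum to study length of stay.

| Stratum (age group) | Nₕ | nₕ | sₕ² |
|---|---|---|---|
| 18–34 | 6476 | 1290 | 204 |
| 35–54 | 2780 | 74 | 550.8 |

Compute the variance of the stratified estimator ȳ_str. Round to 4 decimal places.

0.7156

Var(ȳ_str) = Σₕ Wₕ²(1 − fₕ)sₕ²/nₕ with Wₕ = Nₕ/N, N = 9256.
18–34: Wₕ = 0.69965428; term = 0.69965428²·(1 − 0.19919704)·204/1290 = 0.061991639.
35–54: Wₕ = 0.30034572; term = 0.30034572²·(1 − 0.02661871)·550.8/74 = 0.65356398.
Sum = 0.71555562.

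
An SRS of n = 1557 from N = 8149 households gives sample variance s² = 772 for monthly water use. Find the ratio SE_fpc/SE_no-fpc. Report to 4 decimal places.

0.8994

f = n/N = 1557/8149 = 0.19106639.
SE_no-fpc = √(s²/n) = 0.70414864; SE_fpc = √((1−f)s²/n) = 0.63331647.
Ratio = √(1−f) = 0.89940737.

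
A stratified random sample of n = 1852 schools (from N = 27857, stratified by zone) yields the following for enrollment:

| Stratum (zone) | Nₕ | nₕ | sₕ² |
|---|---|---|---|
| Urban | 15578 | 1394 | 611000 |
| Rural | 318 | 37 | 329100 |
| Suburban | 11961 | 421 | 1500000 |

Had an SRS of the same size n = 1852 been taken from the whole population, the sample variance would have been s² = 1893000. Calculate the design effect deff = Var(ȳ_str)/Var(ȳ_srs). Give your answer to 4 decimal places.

0.7960

Var(ȳ_str) = Σ Wₕ²(1−fₕ)sₕ²/nₕ with Wₕ = Nₕ/27857:
  Urban: (15578/27857)²·(1−1394/15578)·611000/1394 = 124.8016
  Rural: (318/27857)²·(1−37/318)·329100/37 = 1.0242145
  Suburban: (11961/27857)²·(1−421/11961)·1500000/421 = 633.74387
  → Var(ȳ_str) = 759.56968.
Var(ȳ_srs) = (1 − 1852/27857)·1893000/1852 = 954.18403.
deff = 759.56968 / 954.18403 = 0.7960.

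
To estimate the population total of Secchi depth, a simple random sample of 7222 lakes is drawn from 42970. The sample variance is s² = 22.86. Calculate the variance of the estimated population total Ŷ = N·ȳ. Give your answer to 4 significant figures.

Var(Ŷ) = N²·Var(ȳ) = N²·(1 − n/N)·s²/n.
f = 7222/42970 = 0.16807075; Var(ȳ) = 0.83192925·22.86/7222 = 0.0026333291.
Var(Ŷ) = 42970² · 0.0026333291 = 4.8622339 × 10^6.

4.862 × 10^6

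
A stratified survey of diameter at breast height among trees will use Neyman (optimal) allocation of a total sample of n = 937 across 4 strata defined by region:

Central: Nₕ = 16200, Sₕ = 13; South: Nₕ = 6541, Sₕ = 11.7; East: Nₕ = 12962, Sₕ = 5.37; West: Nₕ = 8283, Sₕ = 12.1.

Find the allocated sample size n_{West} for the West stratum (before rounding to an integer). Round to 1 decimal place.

Neyman allocation: nₕ = n·NₕSₕ / Σⱼ NⱼSⱼ.
Σ NⱼSⱼ = 16200·13 + 6541·11.7 + 12962·5.37 + 8283·12.1 = 456959.94.
n_{West} = 937·8283·12.1 / 456959.94 = 205.5.

205.5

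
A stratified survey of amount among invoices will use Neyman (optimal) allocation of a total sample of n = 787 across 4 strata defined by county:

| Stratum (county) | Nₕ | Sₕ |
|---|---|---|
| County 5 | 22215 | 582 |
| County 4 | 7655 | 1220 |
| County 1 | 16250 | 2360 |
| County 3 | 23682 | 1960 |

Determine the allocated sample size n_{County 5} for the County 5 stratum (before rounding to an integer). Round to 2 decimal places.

Neyman allocation: nₕ = n·NₕSₕ / Σⱼ NⱼSⱼ.
Σ NⱼSⱼ = 22215·582 + 7655·1220 + 16250·2360 + 23682·1960 = 1.0703495 × 10^8.
n_{County 5} = 787·22215·582 / (1.0703495 × 10^8) = 95.06.

95.06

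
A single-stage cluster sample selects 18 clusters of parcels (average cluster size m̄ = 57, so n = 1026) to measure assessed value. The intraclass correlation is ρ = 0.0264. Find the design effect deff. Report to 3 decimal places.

2.478

deff = 1 + (57 − 1)·0.0264 = 1 + 1.4784 = 2.4784.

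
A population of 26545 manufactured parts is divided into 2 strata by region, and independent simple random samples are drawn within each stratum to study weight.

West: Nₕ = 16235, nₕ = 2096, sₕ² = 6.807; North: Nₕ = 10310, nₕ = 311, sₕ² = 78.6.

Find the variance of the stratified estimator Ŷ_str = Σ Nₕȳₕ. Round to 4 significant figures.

2.680 × 10^7

Var(Ŷ_str) = Σₕ Nₕ²(1 − fₕ)sₕ²/nₕ.
West: 16235²·(1 − 2096/16235)·6.807/2096 = 745479.08.
North: 10310²·(1 − 311/10310)·78.6/311 = 2.6054179 × 10^7.
Sum = 2.6799658 × 10^7.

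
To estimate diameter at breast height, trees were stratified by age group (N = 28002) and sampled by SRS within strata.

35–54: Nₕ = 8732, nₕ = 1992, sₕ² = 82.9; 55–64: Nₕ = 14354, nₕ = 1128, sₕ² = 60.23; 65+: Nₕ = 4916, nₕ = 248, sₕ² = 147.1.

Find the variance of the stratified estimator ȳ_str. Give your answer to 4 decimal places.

0.0334

Var(ȳ_str) = Σₕ Wₕ²(1 − fₕ)sₕ²/nₕ with Wₕ = Nₕ/N, N = 28002.
35–54: Wₕ = 0.31183487; term = 0.31183487²·(1 − 0.22812643)·82.9/1992 = 0.0031236381.
55–64: Wₕ = 0.51260624; term = 0.51260624²·(1 − 0.07858437)·60.23/1128 = 0.012927874.
65+: Wₕ = 0.17555889; term = 0.17555889²·(1 − 0.05044752)·147.1/248 = 0.017359036.
Sum = 0.033410548.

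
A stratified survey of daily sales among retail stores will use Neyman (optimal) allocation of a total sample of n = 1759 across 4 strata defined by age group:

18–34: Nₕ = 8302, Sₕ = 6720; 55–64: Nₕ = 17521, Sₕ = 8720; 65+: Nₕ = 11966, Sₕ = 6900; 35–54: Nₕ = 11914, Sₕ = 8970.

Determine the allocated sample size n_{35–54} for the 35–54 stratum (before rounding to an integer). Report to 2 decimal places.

472.31

Neyman allocation: nₕ = n·NₕSₕ / Σⱼ NⱼSⱼ.
Σ NⱼSⱼ = 8302·6720 + 17521·8720 + 11966·6900 + 11914·8970 = 3.9800654 × 10^8.
n_{35–54} = 1759·11914·8970 / (3.9800654 × 10^8) = 472.31.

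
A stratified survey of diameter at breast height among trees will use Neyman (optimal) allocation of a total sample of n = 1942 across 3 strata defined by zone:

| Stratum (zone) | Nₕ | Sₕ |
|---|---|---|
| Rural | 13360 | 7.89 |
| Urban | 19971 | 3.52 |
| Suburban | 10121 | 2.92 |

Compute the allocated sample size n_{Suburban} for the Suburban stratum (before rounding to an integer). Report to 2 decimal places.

Neyman allocation: nₕ = n·NₕSₕ / Σⱼ NⱼSⱼ.
Σ NⱼSⱼ = 13360·7.89 + 19971·3.52 + 10121·2.92 = 205261.64.
n_{Suburban} = 1942·10121·2.92 / 205261.64 = 279.61.

279.61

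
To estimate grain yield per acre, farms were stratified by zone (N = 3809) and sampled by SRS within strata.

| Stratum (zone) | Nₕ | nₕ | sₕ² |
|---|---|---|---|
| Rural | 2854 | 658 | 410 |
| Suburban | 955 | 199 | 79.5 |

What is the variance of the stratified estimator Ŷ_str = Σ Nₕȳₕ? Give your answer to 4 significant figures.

4.194 × 10^6

Var(Ŷ_str) = Σₕ Nₕ²(1 − fₕ)sₕ²/nₕ.
Rural: 2854²·(1 − 658/2854)·410/658 = 3.9052089 × 10^6.
Suburban: 955²·(1 − 199/955)·79.5/199 = 288429.2.
Sum = 4.1936381 × 10^6.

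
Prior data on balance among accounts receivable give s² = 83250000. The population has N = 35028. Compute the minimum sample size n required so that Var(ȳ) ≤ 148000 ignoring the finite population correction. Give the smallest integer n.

563

Without fpc, n₀ = s²/D = 83250000/148000 = 562.5000.
Rounding up, n = 563.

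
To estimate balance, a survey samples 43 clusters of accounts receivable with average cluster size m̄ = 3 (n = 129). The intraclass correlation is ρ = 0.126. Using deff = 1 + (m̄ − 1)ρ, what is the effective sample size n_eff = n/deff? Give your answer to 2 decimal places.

deff = 1 + (3 − 1)·0.126 = 1 + 0.252 = 1.252.
n_eff = 129 / 1.252 = 103.04.

103.04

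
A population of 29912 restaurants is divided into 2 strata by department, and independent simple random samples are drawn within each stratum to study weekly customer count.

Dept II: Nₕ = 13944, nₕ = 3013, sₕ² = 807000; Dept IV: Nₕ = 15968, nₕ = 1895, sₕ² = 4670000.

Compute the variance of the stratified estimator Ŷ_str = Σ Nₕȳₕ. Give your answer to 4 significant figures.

5.946 × 10^11

Var(Ŷ_str) = Σₕ Nₕ²(1 − fₕ)sₕ²/nₕ.
Dept II: 13944²·(1 − 3013/13944)·807000/3013 = 4.0824575 × 10^10.
Dept IV: 15968²·(1 − 1895/15968)·4670000/1895 = 5.537897 × 10^11.
Sum = 5.9461428 × 10^11.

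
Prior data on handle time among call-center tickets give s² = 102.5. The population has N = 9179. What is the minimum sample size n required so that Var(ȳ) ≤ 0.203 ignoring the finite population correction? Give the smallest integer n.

505

Without fpc, n₀ = s²/D = 102.5/0.203 = 504.9261.
Rounding up, n = 505.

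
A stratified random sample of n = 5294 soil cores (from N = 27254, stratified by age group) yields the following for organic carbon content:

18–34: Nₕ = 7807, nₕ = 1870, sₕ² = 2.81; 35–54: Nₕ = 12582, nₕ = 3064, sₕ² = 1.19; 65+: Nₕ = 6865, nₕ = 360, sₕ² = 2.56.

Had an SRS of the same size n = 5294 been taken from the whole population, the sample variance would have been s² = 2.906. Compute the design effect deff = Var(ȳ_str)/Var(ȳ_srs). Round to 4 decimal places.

1.3202

Var(ȳ_str) = Σ Wₕ²(1−fₕ)sₕ²/nₕ with Wₕ = Nₕ/27254:
  18–34: (7807/27254)²·(1−1870/7807)·2.81/1870 = 9.376817 × 10^-5
  35–54: (12582/27254)²·(1−3064/12582)·1.19/3064 = 6.2617119 × 10^-5
  65+: (6865/27254)²·(1−360/6865)·2.56/360 = 4.2752824 × 10^-4
  → Var(ȳ_str) = 5.8391353 × 10^-4.
Var(ȳ_srs) = (1 − 5294/27254)·2.906/5294 = 4.4229676 × 10^-4.
deff = (5.8391353 × 10^-4) / (4.4229676 × 10^-4) = 1.3202.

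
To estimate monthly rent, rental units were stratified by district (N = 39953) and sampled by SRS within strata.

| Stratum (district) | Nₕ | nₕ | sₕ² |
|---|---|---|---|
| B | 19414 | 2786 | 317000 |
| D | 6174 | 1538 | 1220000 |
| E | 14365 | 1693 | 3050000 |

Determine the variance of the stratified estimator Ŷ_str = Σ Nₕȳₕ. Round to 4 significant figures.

3.874 × 10^11

Var(Ŷ_str) = Σₕ Nₕ²(1 − fₕ)sₕ²/nₕ.
B: 19414²·(1 − 2786/19414)·317000/2786 = 3.6731037 × 10^10.
D: 6174²·(1 − 1538/6174)·1220000/1538 = 2.2704584 × 10^10.
E: 14365²·(1 − 1693/14365)·3050000/1693 = 3.2793946 × 10^11.
Sum = 3.8737508 × 10^11.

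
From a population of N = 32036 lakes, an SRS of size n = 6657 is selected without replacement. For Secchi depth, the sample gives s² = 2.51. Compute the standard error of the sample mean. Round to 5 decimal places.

Under SRS without replacement, Var(ȳ) = (1 − f)·s²/n with f = n/N = 6657/32036 = 0.20779748.
Var(ȳ) = (1 − 0.20779748)·2.51/6657 = 0.79220252·3.7704672 × 10^-4 = 2.9869736 × 10^-4.
SE(ȳ) = √(2.9869736 × 10^-4) = 0.01728.

0.01728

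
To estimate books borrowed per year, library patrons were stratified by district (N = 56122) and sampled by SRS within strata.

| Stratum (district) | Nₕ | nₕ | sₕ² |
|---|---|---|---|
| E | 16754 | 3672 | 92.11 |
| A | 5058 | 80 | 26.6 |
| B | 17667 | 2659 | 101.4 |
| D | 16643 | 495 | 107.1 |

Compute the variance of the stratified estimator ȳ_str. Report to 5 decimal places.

Var(ȳ_str) = Σₕ Wₕ²(1 − fₕ)sₕ²/nₕ with Wₕ = Nₕ/N, N = 56122.
E: Wₕ = 0.29852821; term = 0.29852821²·(1 − 0.21917154)·92.11/3672 = 0.0017455427.
A: Wₕ = 0.09012508; term = 0.09012508²·(1 − 0.01581653)·26.6/80 = 0.0026580252.
B: Wₕ = 0.31479634; term = 0.31479634²·(1 − 0.15050659)·101.4/2659 = 0.0032102508.
D: Wₕ = 0.29655037; term = 0.29655037²·(1 − 0.02974223)·107.1/495 = 0.018461558.
Sum = 0.026075377.

0.02608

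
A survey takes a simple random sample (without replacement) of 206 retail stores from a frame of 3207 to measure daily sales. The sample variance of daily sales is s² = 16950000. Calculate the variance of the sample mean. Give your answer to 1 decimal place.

Under SRS without replacement, Var(ȳ) = (1 − f)·s²/n with f = n/N = 206/3207 = 0.06423449.
Var(ȳ) = (1 − 0.06423449)·16950000/206 = 0.93576551·82281.553 = 76996.24.

76996.2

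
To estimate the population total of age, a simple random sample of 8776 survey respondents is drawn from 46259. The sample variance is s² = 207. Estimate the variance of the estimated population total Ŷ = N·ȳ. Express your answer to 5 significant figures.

Var(Ŷ) = N²·Var(ȳ) = N²·(1 − n/N)·s²/n.
f = 8776/46259 = 0.18971443; Var(ȳ) = 0.81028557·207/8776 = 0.019112251.
Var(Ŷ) = 46259² · 0.019112251 = 4.0898212 × 10^7.

4.0898 × 10^7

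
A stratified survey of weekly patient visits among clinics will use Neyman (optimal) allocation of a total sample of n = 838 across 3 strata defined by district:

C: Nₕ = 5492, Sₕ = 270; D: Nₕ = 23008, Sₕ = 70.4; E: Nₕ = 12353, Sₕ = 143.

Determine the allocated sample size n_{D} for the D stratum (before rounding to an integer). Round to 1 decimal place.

278.8

Neyman allocation: nₕ = n·NₕSₕ / Σⱼ NⱼSⱼ.
Σ NⱼSⱼ = 5492·270 + 23008·70.4 + 12353·143 = 4.8690822 × 10^6.
n_{D} = 838·23008·70.4 / (4.8690822 × 10^6) = 278.8.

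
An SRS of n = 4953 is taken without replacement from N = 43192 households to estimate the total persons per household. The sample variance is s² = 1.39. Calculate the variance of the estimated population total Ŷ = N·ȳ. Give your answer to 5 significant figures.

463510

Var(Ŷ) = N²·Var(ȳ) = N²·(1 − n/N)·s²/n.
f = 4953/43192 = 0.11467401; Var(ȳ) = 0.88532599·1.39/4953 = 2.4845611 × 10^-4.
Var(Ŷ) = 43192² · (2.4845611 × 10^-4) = 463507.01.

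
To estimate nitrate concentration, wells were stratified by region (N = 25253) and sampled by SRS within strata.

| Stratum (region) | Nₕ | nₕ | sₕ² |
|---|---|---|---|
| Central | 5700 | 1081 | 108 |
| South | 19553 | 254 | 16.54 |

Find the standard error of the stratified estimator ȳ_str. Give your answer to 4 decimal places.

0.2065

Var(ȳ_str) = Σₕ Wₕ²(1 − fₕ)sₕ²/nₕ with Wₕ = Nₕ/N, N = 25253.
Central: Wₕ = 0.22571576; term = 0.22571576²·(1 − 0.18964912)·108/1081 = 0.0041247243.
South: Wₕ = 0.77428424; term = 0.77428424²·(1 − 0.01299033)·16.54/254 = 0.038532221.
Sum = 0.042656945.
SE = √(0.042656945) = 0.2065.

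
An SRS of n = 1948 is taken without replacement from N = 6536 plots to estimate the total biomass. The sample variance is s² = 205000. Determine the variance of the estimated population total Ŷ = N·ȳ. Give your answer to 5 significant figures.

3.1557 × 10^9

Var(Ŷ) = N²·Var(ȳ) = N²·(1 − n/N)·s²/n.
f = 1948/6536 = 0.29804162; Var(ȳ) = 0.70195838·205000/1948 = 73.871391.
Var(Ŷ) = 6536² · 73.871391 = 3.1557338 × 10^9.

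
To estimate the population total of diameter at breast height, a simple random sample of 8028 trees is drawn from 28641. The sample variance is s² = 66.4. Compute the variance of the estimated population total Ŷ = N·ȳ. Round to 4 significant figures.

4.883 × 10^6

Var(Ŷ) = N²·Var(ȳ) = N²·(1 − n/N)·s²/n.
f = 8028/28641 = 0.28029748; Var(ȳ) = 0.71970252·66.4/8028 = 0.0059526965.
Var(Ŷ) = 28641² · 0.0059526965 = 4.8830379 × 10^6.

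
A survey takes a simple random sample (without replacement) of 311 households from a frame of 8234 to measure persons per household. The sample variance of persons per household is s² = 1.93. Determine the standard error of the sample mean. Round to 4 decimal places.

0.0773

Under SRS without replacement, Var(ȳ) = (1 − f)·s²/n with f = n/N = 311/8234 = 0.03777022.
Var(ȳ) = (1 − 0.03777022)·1.93/311 = 0.96222978·0.0062057878 = 0.0059713938.
SE(ȳ) = √(0.0059713938) = 0.0773.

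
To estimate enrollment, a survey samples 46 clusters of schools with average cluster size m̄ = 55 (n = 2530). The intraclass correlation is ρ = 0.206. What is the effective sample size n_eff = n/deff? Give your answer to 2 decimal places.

deff = 1 + (55 − 1)·0.206 = 1 + 11.124 = 12.124.
n_eff = 2530 / 12.124 = 208.68.

208.68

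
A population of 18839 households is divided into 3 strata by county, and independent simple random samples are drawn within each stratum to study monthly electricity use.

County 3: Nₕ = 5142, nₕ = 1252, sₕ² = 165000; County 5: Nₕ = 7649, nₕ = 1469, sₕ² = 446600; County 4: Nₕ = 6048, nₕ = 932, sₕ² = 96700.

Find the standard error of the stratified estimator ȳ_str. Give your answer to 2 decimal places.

7.55

Var(ȳ_str) = Σₕ Wₕ²(1 − fₕ)sₕ²/nₕ with Wₕ = Nₕ/N, N = 18839.
County 3: Wₕ = 0.27294442; term = 0.27294442²·(1 − 0.24348503)·165000/1252 = 7.4275502.
County 5: Wₕ = 0.40601943; term = 0.40601943²·(1 − 0.19205125)·446600/1469 = 40.492479.
County 4: Wₕ = 0.32103615; term = 0.32103615²·(1 − 0.15410053)·96700/932 = 9.045596.
Sum = 56.965625.
SE = √(56.965625) = 7.55.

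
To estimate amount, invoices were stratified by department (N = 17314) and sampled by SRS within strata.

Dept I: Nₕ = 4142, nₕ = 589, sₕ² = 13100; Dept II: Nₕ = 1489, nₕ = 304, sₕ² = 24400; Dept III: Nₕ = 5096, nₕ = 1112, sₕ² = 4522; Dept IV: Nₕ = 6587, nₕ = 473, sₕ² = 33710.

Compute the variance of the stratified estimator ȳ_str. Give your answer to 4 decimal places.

11.4142

Var(ȳ_str) = Σₕ Wₕ²(1 − fₕ)sₕ²/nₕ with Wₕ = Nₕ/N, N = 17314.
Dept I: Wₕ = 0.23922837; term = 0.23922837²·(1 − 0.14220183)·13100/589 = 1.0918588.
Dept II: Wₕ = 0.08599977; term = 0.08599977²·(1 − 0.20416387)·24400/304 = 0.47242673.
Dept III: Wₕ = 0.29432829; term = 0.29432829²·(1 − 0.21821036)·4522/1112 = 0.27540999.
Dept IV: Wₕ = 0.38044357; term = 0.38044357²·(1 − 0.07180811)·33710/473 = 9.5744951.
Sum = 11.414191.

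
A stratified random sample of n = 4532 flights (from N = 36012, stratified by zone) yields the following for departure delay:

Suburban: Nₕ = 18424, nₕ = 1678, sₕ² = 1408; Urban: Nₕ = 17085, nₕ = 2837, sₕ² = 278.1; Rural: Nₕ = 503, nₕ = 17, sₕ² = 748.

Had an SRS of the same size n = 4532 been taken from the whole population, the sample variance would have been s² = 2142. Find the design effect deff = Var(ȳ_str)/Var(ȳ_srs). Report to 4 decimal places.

Var(ȳ_str) = Σ Wₕ²(1−fₕ)sₕ²/nₕ with Wₕ = Nₕ/36012:
  Suburban: (18424/36012)²·(1−1678/18424)·1408/1678 = 0.1996233
  Urban: (17085/36012)²·(1−2837/17085)·278.1/2837 = 0.018399925
  Rural: (503/36012)²·(1−17/503)·748/17 = 0.0082939698
  → Var(ȳ_str) = 0.22631719.
Var(ȳ_srs) = (1 − 4532/36012)·2142/4532 = 0.41315884.
deff = 0.22631719 / 0.41315884 = 0.5478.

0.5478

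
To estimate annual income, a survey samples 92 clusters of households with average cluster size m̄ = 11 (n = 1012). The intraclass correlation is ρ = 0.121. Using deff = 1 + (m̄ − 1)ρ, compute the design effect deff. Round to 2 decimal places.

deff = 1 + (11 − 1)·0.121 = 1 + 1.21 = 2.21.

2.21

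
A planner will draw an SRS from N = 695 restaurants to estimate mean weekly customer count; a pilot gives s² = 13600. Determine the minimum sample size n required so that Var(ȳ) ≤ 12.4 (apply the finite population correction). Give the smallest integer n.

426

Without fpc, n₀ = s²/D = 13600/12.4 = 1096.7742.
With fpc, (1 − n/N)·s²/n ≤ D requires n ≥ n₀/(1 + n₀/N) = 1096.7742/(1 + 1096.7742/695) = 425.4208.
Rounding up, n = 426.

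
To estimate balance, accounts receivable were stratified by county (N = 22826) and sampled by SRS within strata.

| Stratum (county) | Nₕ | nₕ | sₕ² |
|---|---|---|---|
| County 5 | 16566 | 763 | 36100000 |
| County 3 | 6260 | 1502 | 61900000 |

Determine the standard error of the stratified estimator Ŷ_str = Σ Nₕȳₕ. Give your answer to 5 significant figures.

3.6897 × 10^6

Var(Ŷ_str) = Σₕ Nₕ²(1 − fₕ)sₕ²/nₕ.
County 5: 16566²·(1 − 763/16566)·36100000/763 = 1.2386251 × 10^13.
County 3: 6260²·(1 − 1502/6260)·61900000/1502 = 1.2274943 × 10^12.
Sum = 1.3613745 × 10^13.
SE = √(1.3613745 × 10^13) = 3.6897 × 10^6.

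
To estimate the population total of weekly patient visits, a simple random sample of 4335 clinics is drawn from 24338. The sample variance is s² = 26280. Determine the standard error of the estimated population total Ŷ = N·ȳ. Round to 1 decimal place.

Var(Ŷ) = N²·Var(ȳ) = N²·(1 − n/N)·s²/n.
f = 4335/24338 = 0.17811653; Var(ȳ) = 0.82188347·26280/4335 = 4.9824908.
Var(Ŷ) = 24338² · 4.9824908 = 2.9513199 × 10^9.
SE(Ŷ) = √(2.9513199 × 10^9) = 54326.1.

54326.1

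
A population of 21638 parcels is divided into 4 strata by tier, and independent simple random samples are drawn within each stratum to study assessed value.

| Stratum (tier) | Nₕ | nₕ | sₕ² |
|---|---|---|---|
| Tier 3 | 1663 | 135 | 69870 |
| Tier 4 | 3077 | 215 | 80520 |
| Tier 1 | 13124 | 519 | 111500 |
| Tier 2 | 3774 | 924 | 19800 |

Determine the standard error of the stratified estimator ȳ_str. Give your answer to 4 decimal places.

9.2872

Var(ȳ_str) = Σₕ Wₕ²(1 − fₕ)sₕ²/nₕ with Wₕ = Nₕ/N, N = 21638.
Tier 3: Wₕ = 0.07685553; term = 0.07685553²·(1 − 0.08117859)·69870/135 = 2.8089134.
Tier 4: Wₕ = 0.14220353; term = 0.14220353²·(1 − 0.06987325)·80520/215 = 7.0441436.
Tier 1: Wₕ = 0.60652556; term = 0.60652556²·(1 − 0.03954587)·111500/519 = 75.907091.
Tier 2: Wₕ = 0.17441538; term = 0.17441538²·(1 − 0.24483307)·19800/924 = 0.49227269.
Sum = 86.252421.
SE = √(86.252421) = 9.2872.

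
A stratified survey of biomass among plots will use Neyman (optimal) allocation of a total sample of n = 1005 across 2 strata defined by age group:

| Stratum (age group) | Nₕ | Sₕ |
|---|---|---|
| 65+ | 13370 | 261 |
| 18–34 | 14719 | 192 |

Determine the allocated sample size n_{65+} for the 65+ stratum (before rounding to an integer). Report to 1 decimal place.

555.3

Neyman allocation: nₕ = n·NₕSₕ / Σⱼ NⱼSⱼ.
Σ NⱼSⱼ = 13370·261 + 14719·192 = 6.315618 × 10^6.
n_{65+} = 1005·13370·261 / (6.315618 × 10^6) = 555.3.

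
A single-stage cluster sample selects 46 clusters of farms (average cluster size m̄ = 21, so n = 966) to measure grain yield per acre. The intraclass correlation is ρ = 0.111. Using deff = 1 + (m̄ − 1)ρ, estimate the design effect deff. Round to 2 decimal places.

3.22

deff = 1 + (21 − 1)·0.111 = 1 + 2.22 = 3.22.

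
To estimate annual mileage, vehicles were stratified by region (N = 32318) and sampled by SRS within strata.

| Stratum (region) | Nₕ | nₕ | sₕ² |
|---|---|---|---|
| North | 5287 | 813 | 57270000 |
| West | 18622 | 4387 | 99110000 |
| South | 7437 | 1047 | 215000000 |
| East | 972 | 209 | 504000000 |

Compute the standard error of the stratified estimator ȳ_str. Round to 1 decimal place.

135.6

Var(ȳ_str) = Σₕ Wₕ²(1 − fₕ)sₕ²/nₕ with Wₕ = Nₕ/N, N = 32318.
North: Wₕ = 0.16359304; term = 0.16359304²·(1 − 0.15377341)·57270000/813 = 1595.339.
West: Wₕ = 0.57621140; term = 0.57621140²·(1 − 0.23558157)·99110000/4387 = 5733.8283.
South: Wₕ = 0.23011944; term = 0.23011944²·(1 − 0.14078257)·215000000/1047 = 9343.3252.
East: Wₕ = 0.03007612; term = 0.03007612²·(1 − 0.21502058)·504000000/209 = 1712.3246.
Sum = 18384.817.
SE = √(18384.817) = 135.6.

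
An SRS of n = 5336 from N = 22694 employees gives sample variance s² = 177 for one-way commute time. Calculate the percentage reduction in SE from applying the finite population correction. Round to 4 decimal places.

f = n/N = 5336/22694 = 0.23512823.
SE_no-fpc = √(s²/n) = 0.18212884; SE_fpc = √((1−f)s²/n) = 0.15928433.
Ratio = √(1−f) = 0.87456948. Reduction = 100·(1 − 0.87456948) = 12.5431%.

12.5431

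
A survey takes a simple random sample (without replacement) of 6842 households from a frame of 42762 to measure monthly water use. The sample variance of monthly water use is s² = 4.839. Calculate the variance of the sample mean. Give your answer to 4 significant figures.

5.941 × 10^-4

Under SRS without replacement, Var(ȳ) = (1 − f)·s²/n with f = n/N = 6842/42762 = 0.16000187.
Var(ȳ) = (1 − 0.16000187)·4.839/6842 = 0.83999813·7.0724934 × 10^-4 = 5.9408812 × 10^-4.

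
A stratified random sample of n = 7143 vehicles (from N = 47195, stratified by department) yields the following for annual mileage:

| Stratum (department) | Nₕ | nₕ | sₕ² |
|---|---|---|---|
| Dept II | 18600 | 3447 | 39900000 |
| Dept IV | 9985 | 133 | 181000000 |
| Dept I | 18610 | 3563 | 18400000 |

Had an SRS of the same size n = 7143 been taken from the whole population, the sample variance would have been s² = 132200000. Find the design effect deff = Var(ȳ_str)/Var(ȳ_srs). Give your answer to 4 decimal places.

Var(ȳ_str) = Σ Wₕ²(1−fₕ)sₕ²/nₕ with Wₕ = Nₕ/47195:
  Dept II: (18600/47195)²·(1−3447/18600)·39900000/3447 = 1464.7085
  Dept IV: (9985/47195)²·(1−133/9985)·181000000/133 = 60104.56
  Dept I: (18610/47195)²·(1−3563/18610)·18400000/3563 = 649.24156
  → Var(ȳ_str) = 62218.51.
Var(ȳ_srs) = (1 − 7143/47195)·132200000/7143 = 15706.486.
deff = 62218.51 / 15706.486 = 3.9613.

3.9613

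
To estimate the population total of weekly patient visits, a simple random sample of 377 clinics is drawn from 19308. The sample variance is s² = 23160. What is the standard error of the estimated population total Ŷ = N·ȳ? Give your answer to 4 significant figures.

Var(Ŷ) = N²·Var(ȳ) = N²·(1 − n/N)·s²/n.
f = 377/19308 = 0.01952559; Var(ȳ) = 0.98047441·23160/377 = 60.232858.
Var(Ŷ) = 19308² · 60.232858 = 2.2454741 × 10^10.
SE(Ŷ) = √(2.2454741 × 10^10) = 149800.

149800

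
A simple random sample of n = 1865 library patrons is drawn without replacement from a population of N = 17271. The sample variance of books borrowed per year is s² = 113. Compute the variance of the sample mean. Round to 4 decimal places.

Under SRS without replacement, Var(ȳ) = (1 − f)·s²/n with f = n/N = 1865/17271 = 0.10798448.
Var(ȳ) = (1 − 0.10798448)·113/1865 = 0.89201552·0.060589812 = 0.054047053.

0.0540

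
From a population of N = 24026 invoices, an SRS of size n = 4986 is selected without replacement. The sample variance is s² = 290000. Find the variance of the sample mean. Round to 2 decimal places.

Under SRS without replacement, Var(ȳ) = (1 − f)·s²/n with f = n/N = 4986/24026 = 0.20752518.
Var(ȳ) = (1 − 0.20752518)·290000/4986 = 0.79247482·58.162856 = 46.092599.

46.09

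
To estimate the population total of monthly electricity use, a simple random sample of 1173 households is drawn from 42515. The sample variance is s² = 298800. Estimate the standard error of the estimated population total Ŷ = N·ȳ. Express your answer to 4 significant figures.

Var(Ŷ) = N²·Var(ȳ) = N²·(1 − n/N)·s²/n.
f = 1173/42515 = 0.02759026; Var(ȳ) = 0.97240974·298800/1173 = 247.70335.
Var(Ŷ) = 42515² · 247.70335 = 4.4773005 × 10^11.
SE(Ŷ) = √(4.4773005 × 10^11) = 669100.

669100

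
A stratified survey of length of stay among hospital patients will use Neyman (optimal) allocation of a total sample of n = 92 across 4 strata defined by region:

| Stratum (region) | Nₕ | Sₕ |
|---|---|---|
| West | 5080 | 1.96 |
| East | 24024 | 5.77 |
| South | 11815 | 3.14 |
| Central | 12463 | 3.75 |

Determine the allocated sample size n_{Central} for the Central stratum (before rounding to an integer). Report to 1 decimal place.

Neyman allocation: nₕ = n·NₕSₕ / Σⱼ NⱼSⱼ.
Σ NⱼSⱼ = 5080·1.96 + 24024·5.77 + 11815·3.14 + 12463·3.75 = 232410.63.
n_{Central} = 92·12463·3.75 / 232410.63 = 18.5.

18.5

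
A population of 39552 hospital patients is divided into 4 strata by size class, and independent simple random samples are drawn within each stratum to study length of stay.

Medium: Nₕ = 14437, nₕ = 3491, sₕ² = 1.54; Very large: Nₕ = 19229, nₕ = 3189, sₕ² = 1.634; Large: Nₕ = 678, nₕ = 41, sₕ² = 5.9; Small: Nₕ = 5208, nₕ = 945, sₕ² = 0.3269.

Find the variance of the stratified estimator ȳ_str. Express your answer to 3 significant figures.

1.90 × 10^-4

Var(ȳ_str) = Σₕ Wₕ²(1 − fₕ)sₕ²/nₕ with Wₕ = Nₕ/N, N = 39552.
Medium: Wₕ = 0.36501315; term = 0.36501315²·(1 − 0.24180924)·1.54/3491 = 4.4562174 × 10^-5.
Very large: Wₕ = 0.48617011; term = 0.48617011²·(1 − 0.16584326)·1.634/3189 = 1.0102333 × 10^-4.
Large: Wₕ = 0.01714199; term = 0.01714199²·(1 − 0.06047198)·5.9/41 = 3.9728337 × 10^-5.
Small: Wₕ = 0.13167476; term = 0.13167476²·(1 − 0.18145161)·0.3269/945 = 4.9094464 × 10^-6.
Sum = 1.9022329 × 10^-4.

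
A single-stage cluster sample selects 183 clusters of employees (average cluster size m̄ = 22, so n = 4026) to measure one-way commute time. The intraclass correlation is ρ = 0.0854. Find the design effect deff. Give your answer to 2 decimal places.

2.79

deff = 1 + (22 − 1)·0.0854 = 1 + 1.7934 = 2.7934.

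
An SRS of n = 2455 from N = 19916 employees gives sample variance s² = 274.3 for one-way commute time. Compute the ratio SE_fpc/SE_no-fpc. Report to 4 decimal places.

0.9363

f = n/N = 2455/19916 = 0.12326772.
SE_no-fpc = √(s²/n) = 0.33426211; SE_fpc = √((1−f)s²/n) = 0.31298293.
Ratio = √(1−f) = 0.93633983.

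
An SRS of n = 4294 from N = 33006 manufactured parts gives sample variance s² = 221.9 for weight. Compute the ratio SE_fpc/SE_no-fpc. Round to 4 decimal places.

0.9327

f = n/N = 4294/33006 = 0.13009756.
SE_no-fpc = √(s²/n) = 0.22732523; SE_fpc = √((1−f)s²/n) = 0.21202297.
Ratio = √(1−f) = 0.93268561.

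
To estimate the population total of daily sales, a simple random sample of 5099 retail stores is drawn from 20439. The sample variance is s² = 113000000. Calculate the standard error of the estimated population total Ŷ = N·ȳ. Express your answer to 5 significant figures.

2.6360 × 10^6

Var(Ŷ) = N²·Var(ȳ) = N²·(1 − n/N)·s²/n.
f = 5099/20439 = 0.24947404; Var(ȳ) = 0.75052596·113000000/5099 = 16632.562.
Var(Ŷ) = 20439² · 16632.562 = 6.948298 × 10^12.
SE(Ŷ) = √(6.948298 × 10^12) = 2.6360 × 10^6.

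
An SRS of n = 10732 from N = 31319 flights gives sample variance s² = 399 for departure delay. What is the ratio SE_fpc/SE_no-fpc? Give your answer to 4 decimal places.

f = n/N = 10732/31319 = 0.34266739.
SE_no-fpc = √(s²/n) = 0.19281735; SE_fpc = √((1−f)s²/n) = 0.1563287.
Ratio = √(1−f) = 0.81076051.

0.8108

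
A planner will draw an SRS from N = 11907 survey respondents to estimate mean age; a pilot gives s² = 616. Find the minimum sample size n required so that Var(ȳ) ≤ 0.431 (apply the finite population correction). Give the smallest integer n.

Without fpc, n₀ = s²/D = 616/0.431 = 1429.2343.
With fpc, (1 − n/N)·s²/n ≤ D requires n ≥ n₀/(1 + n₀/N) = 1429.2343/(1 + 1429.2343/11907) = 1276.0643.
Rounding up, n = 1277.

1277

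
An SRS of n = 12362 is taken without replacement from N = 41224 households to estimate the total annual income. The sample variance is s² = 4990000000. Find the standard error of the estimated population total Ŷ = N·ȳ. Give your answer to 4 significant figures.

2.192 × 10^7

Var(Ŷ) = N²·Var(ȳ) = N²·(1 − n/N)·s²/n.
f = 12362/41224 = 0.29987386; Var(ȳ) = 0.70012614·4990000000/12362 = 282610.37.
Var(Ŷ) = 41224² · 282610.37 = 4.802732 × 10^14.
SE(Ŷ) = √(4.802732 × 10^14) = 2.192 × 10^7.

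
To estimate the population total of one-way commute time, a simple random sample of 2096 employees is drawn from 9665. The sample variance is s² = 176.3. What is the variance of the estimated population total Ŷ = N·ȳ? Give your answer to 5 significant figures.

Var(Ŷ) = N²·Var(ȳ) = N²·(1 − n/N)·s²/n.
f = 2096/9665 = 0.21686498; Var(ȳ) = 0.78313502·176.3/2096 = 0.065871519.
Var(Ŷ) = 9665² · 0.065871519 = 6.1532052 × 10^6.

6.1532 × 10^6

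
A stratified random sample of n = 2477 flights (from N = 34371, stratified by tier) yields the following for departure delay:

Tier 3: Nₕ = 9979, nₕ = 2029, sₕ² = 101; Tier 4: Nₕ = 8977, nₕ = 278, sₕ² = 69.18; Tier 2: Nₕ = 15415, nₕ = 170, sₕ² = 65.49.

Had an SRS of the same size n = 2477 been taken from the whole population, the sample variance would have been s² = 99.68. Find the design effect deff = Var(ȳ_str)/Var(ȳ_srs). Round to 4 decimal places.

Var(ȳ_str) = Σ Wₕ²(1−fₕ)sₕ²/nₕ with Wₕ = Nₕ/34371:
  Tier 3: (9979/34371)²·(1−2029/9979)·101/2029 = 0.0033427904
  Tier 4: (8977/34371)²·(1−278/8977)·69.18/278 = 0.016449473
  Tier 2: (15415/34371)²·(1−170/15415)·65.49/170 = 0.076632447
  → Var(ȳ_str) = 0.09642471.
Var(ȳ_srs) = (1 − 2477/34371)·99.68/2477 = 0.037342109.
deff = 0.09642471 / 0.037342109 = 2.5822.

2.5822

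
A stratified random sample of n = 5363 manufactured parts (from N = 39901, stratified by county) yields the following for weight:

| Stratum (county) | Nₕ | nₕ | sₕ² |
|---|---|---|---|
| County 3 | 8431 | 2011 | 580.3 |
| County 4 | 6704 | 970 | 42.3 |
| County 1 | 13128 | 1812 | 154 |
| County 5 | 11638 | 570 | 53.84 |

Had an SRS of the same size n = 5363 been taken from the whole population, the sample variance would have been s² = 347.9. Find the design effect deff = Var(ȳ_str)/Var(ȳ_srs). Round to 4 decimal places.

0.4708

Var(ȳ_str) = Σ Wₕ²(1−fₕ)sₕ²/nₕ with Wₕ = Nₕ/39901:
  County 3: (8431/39901)²·(1−2011/8431)·580.3/2011 = 0.0098104077
  County 4: (6704/39901)²·(1−970/6704)·42.3/970 = 0.0010529137
  County 1: (13128/39901)²·(1−1812/13128)·154/1812 = 0.0079302426
  County 5: (11638/39901)²·(1−570/11638)·53.84/570 = 0.0076420546
  → Var(ȳ_str) = 0.026435619.
Var(ȳ_srs) = (1 − 5363/39901)·347.9/5363 = 0.056151329.
deff = 0.026435619 / 0.056151329 = 0.4708.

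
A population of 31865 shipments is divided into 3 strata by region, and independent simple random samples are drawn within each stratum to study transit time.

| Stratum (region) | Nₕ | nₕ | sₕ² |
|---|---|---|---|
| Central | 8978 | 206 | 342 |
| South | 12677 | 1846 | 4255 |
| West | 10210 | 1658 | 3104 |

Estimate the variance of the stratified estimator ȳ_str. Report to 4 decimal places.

0.6015

Var(ȳ_str) = Σₕ Wₕ²(1 − fₕ)sₕ²/nₕ with Wₕ = Nₕ/N, N = 31865.
Central: Wₕ = 0.28175114; term = 0.28175114²·(1 − 0.02294498)·342/206 = 0.12876839.
South: Wₕ = 0.39783461; term = 0.39783461²·(1 − 0.14561805)·4255/1846 = 0.31169158.
West: Wₕ = 0.32041425; term = 0.32041425²·(1 − 0.16238981)·3104/1658 = 0.16099144.
Sum = 0.60145141.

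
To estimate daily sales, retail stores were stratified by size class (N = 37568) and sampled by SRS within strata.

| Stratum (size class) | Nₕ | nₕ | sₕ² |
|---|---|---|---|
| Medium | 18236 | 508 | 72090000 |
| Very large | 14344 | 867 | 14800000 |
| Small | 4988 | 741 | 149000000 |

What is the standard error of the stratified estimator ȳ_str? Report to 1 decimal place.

194.6

Var(ȳ_str) = Σₕ Wₕ²(1 − fₕ)sₕ²/nₕ with Wₕ = Nₕ/N, N = 37568.
Medium: Wₕ = 0.48541312; term = 0.48541312²·(1 − 0.02785699)·72090000/508 = 32506.072.
Very large: Wₕ = 0.38181431; term = 0.38181431²·(1 − 0.06044339)·14800000/867 = 2338.1371.
Small: Wₕ = 0.13277257; term = 0.13277257²·(1 − 0.14855654)·149000000/741 = 3018.1486.
Sum = 37862.358.
SE = √(37862.358) = 194.6.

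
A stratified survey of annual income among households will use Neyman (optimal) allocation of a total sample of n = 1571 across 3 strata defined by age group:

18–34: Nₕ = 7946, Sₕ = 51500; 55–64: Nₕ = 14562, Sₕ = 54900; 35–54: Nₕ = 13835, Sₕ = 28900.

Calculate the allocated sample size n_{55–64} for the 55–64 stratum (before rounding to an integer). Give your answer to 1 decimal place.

780.8

Neyman allocation: nₕ = n·NₕSₕ / Σⱼ NⱼSⱼ.
Σ NⱼSⱼ = 7946·51500 + 14562·54900 + 13835·28900 = 1.6085043 × 10^9.
n_{55–64} = 1571·14562·54900 / (1.6085043 × 10^9) = 780.8.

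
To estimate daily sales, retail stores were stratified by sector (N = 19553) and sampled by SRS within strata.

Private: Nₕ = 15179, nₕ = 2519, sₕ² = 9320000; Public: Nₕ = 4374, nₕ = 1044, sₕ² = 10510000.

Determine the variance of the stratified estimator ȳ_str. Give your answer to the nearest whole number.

2243

Var(ȳ_str) = Σₕ Wₕ²(1 − fₕ)sₕ²/nₕ with Wₕ = Nₕ/N, N = 19553.
Private: Wₕ = 0.77630031; term = 0.77630031²·(1 − 0.16595296)·9320000/2519 = 1859.6782.
Public: Wₕ = 0.22369969; term = 0.22369969²·(1 − 0.23868313)·10510000/1044 = 383.5292.
Sum = 2243.2074.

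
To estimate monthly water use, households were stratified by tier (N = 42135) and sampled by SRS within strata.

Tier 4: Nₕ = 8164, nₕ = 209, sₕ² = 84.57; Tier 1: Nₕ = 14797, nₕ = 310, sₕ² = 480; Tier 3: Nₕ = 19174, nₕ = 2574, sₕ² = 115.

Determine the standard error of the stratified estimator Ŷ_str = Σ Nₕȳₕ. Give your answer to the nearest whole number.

19298

Var(Ŷ_str) = Σₕ Nₕ²(1 − fₕ)sₕ²/nₕ.
Tier 4: 8164²·(1 − 209/8164)·84.57/209 = 2.6279266 × 10^7.
Tier 1: 14797²·(1 − 310/14797)·480/310 = 3.3191867 × 10^8.
Tier 3: 19174²·(1 − 2574/19174)·115/2574 = 1.4220344 × 10^7.
Sum = 3.7241828 × 10^8.
SE = √(3.7241828 × 10^8) = 19298.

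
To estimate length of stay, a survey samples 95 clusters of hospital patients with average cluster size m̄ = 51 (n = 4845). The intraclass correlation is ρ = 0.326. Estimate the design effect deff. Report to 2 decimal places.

17.30

deff = 1 + (51 − 1)·0.326 = 1 + 16.3 = 17.3.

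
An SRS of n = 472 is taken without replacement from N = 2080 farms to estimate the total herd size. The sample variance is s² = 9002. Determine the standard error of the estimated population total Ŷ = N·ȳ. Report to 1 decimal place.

7986.8

Var(Ŷ) = N²·Var(ȳ) = N²·(1 − n/N)·s²/n.
f = 472/2080 = 0.22692308; Var(ȳ) = 0.77307692·9002/472 = 14.744149.
Var(Ŷ) = 2080² · 14.744149 = 6.3789086 × 10^7.
SE(Ŷ) = √(6.3789086 × 10^7) = 7986.8.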